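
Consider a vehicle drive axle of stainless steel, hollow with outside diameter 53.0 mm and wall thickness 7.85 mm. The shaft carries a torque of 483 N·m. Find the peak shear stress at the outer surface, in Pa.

2.19e7 Pa

J = π(d_o⁴ − d_i⁴)/32 = π(0.0530⁴ − 0.0373⁴)/32 = 5.846×10^-7 m⁴.
τ_max = T·r/J = 483.0 × 0.0265 / 5.846×10^-7 = 2.189×10^7 Pa.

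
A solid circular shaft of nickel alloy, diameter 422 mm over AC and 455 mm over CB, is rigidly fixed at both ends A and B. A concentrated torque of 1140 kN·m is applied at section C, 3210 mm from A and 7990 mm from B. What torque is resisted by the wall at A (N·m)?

739000 N·m

Compatibility: T_A·a/J_AC = T_B·b/J_CB with T_A + T_B = T₀.
J_AC = 3.11×10^-3 m⁴, J_CB = 4.21×10^-3 m⁴, so T_A = T₀·(J_AC/a)/((J_AC/a)+(J_CB/b)) = 738800 N·m, T_B = 401200 N·m.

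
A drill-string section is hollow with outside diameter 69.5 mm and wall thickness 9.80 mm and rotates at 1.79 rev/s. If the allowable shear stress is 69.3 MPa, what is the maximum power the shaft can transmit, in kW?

37.7 kW

J = π(d_o⁴ − d_i⁴)/32 = π(0.0695⁴ − 0.0499⁴)/32 = 1.682×10^-6 m⁴.
T_max = τ_allow·J/r = 6.93×10^7 × 1.682×10^-6 / 0.0348 = 3354 N·m.
ω = 2π·1.79 = 11.25 rad/s, so P_max = T_max·ω = 3.772×10^4 W.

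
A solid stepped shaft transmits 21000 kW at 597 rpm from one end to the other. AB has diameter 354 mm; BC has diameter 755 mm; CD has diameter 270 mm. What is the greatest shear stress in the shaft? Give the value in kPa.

86900 kPa

ω = 2π·597/60 = 62.52 rad/s, so T = P/ω = 21000×10³ / 62.52 = 335900 N·m.
Under the same torque, τ_max = 16T/(πd³) is largest where d is smallest — segment CD (d = 270 mm).
τ_max = 16·335900/(π·(0.270)³) = 8.692×10^7 Pa.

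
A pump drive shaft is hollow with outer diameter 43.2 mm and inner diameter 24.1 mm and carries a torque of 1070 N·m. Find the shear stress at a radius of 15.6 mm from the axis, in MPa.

54.1 MPa

J = π(d_o⁴ − d_i⁴)/32 = π(0.0432⁴ − 0.0241⁴)/32 = 3.088×10^-7 m⁴.
Shear stress varies linearly with radius: τ = T·r/J = 1070 × 0.0156 / 3.088×10^-7 = 5.405×10^7 Pa.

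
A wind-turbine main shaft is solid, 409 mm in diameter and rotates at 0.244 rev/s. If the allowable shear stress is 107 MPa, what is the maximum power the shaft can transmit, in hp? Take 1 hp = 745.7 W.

2960 hp

J = πd⁴/32 = π(0.409)⁴/32 = 2.747×10^-3 m⁴.
T_max = τ_allow·J/r = 1.07×10^8 × 2.747×10^-3 / 0.204 = 1.437e6 N·m.
ω = 2π·0.244 = 1.533 rad/s, so P_max = T_max·ω = 2.204×10^6 W.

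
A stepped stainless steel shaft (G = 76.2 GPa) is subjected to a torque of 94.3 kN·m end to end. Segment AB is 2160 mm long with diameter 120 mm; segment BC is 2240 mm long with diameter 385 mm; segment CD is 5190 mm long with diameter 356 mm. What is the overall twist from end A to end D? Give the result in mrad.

137 mrad

J_AB = π(0.120)⁴/32 = 2.04×10^-5 m⁴; J_BC = π(0.385)⁴/32 = 2.16×10^-3 m⁴; J_CD = π(0.356)⁴/32 = 1.58×10^-3 m⁴.
θ = (T/G)·Σ L_i/J_i = (94300/76.2×10⁹)·(2.16/2.04×10^-5 + 2.24/2.16×10^-3 + 5.19/1.58×10^-3) = 0.1367 rad.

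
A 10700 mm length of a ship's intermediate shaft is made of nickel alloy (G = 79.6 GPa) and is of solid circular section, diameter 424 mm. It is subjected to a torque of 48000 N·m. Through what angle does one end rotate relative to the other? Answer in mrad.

2.03 mrad

J = πd⁴/32 = π(0.424)⁴/32 = 3.173×10^-3 m⁴.
θ = T·L/(G·J) = 48000 × 10.7 / (79.6×10⁹ × 3.173×10^-3) = 2.034×10^-3 rad.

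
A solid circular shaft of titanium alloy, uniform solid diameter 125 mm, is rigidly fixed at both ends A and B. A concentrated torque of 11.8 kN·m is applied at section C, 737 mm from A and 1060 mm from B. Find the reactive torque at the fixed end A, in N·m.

6960 N·m

With uniform GJ and both ends fixed, compatibility θ_AC = θ_CB gives T_A·a = T_B·b, together with T_A + T_B = T₀.
T_A = T₀·b/(a+b) = 11800·1060/1797 = 6960 N·m; T_B = 4840 N·m.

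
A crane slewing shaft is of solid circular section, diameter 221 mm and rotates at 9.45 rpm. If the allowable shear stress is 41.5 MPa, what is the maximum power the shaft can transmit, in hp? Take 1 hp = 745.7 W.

117 hp

J = πd⁴/32 = π(0.221)⁴/32 = 2.342×10^-4 m⁴.
T_max = τ_allow·J/r = 4.15×10^7 × 2.342×10^-4 / 0.111 = 87950 N·m.
ω = 2π·9.45/60 = 0.9896 rad/s, so P_max = T_max·ω = 8.704×10^4 W.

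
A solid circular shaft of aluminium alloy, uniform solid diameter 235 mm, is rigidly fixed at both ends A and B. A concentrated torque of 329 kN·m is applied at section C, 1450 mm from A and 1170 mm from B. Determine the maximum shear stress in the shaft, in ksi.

With uniform GJ and both ends fixed, compatibility θ_AC = θ_CB gives T_A·a = T_B·b, together with T_A + T_B = T₀.
T_A = T₀·b/(a+b) = 329000·1170/2620 = 146900 N·m; T_B = 182100 N·m.
τ in each portion: τ_AC = 5.77×10^7 Pa, τ_CB = 7.15×10^7 Pa; maximum is in CB.
τ_max = T_CB·r/J = 182100·0.117/2.99×10^-4 = 7.145×10^7 Pa.

10.4 ksi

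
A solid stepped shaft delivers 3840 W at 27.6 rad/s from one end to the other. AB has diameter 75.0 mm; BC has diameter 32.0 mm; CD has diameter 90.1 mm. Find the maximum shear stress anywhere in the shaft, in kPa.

21600 kPa

ω = 27.6 rad/s, so T = P/ω = 3840 / 27.60 = 139.1 N·m.
Under the same torque, τ_max = 16T/(πd³) is largest where d is smallest — segment BC (d = 32.0 mm).
τ_max = 16·139.1/(π·(0.0320)³) = 2.162×10^7 Pa.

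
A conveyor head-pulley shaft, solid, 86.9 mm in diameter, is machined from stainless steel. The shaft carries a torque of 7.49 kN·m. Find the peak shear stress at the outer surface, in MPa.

58.1 MPa

J = πd⁴/32 = π(0.0869)⁴/32 = 5.599×10^-6 m⁴.
τ_max = T·r/J = 7490 × 0.0435 / 5.599×10^-6 = 5.813×10^7 Pa.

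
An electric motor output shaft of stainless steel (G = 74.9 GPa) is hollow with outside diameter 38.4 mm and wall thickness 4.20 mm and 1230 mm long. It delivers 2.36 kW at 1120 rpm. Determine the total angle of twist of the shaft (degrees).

0.141°

ω = 2π·1120/60 = 117.3 rad/s, so T = P/ω = 2.36×10³ / 117.3 = 20.12 N·m.
J = π(d_o⁴ − d_i⁴)/32 = π(0.0384⁴ − 0.0300⁴)/32 = 1.339×10^-7 m⁴.
θ = T·L/(G·J) = 20.12 × 1.23 / (74.9×10⁹ × 1.339×10^-7) = 2.467×10^-3 rad.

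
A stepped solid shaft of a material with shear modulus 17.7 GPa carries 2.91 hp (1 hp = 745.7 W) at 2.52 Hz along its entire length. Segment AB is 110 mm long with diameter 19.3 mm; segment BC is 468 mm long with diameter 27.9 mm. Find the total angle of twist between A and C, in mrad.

123 mrad

ω = 2π·2.52 = 15.83 rad/s, so T = P/ω = 2.91×745.7 / 15.83 = 137.0 N·m.
J_AB = π(0.0193)⁴/32 = 1.36×10^-8 m⁴; J_BC = π(0.0279)⁴/32 = 5.95×10^-8 m⁴.
θ = (T/G)·Σ L_i/J_i = (137.0/17.7×10⁹)·(0.110/1.36×10^-8 + 0.468/5.95×10^-8) = 0.1234 rad.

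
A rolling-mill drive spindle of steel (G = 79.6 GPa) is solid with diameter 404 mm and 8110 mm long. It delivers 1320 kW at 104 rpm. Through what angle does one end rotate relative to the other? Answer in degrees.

0.271°

ω = 2π·104/60 = 10.89 rad/s, so T = P/ω = 1320×10³ / 10.89 = 121200 N·m.
J = πd⁴/32 = π(0.404)⁴/32 = 2.615×10^-3 m⁴.
θ = T·L/(G·J) = 121200 × 8.11 / (79.6×10⁹ × 2.615×10^-3) = 4.722×10^-3 rad.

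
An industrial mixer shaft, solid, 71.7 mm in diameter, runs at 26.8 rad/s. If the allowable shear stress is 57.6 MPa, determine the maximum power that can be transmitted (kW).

J = πd⁴/32 = π(0.0717)⁴/32 = 2.595×10^-6 m⁴.
T_max = τ_allow·J/r = 5.76×10^7 × 2.595×10^-6 / 0.0358 = 4169 N·m.
ω = 26.8 rad/s, so P_max = T_max·ω = 1.117×10^5 W.

112 kW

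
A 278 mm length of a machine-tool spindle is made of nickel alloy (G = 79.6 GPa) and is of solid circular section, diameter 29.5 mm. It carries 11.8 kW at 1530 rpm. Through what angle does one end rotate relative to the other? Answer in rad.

ω = 2π·1530/60 = 160.2 rad/s, so T = P/ω = 11.8×10³ / 160.2 = 73.65 N·m.
J = πd⁴/32 = π(0.0295)⁴/32 = 7.435×10^-8 m⁴.
θ = T·L/(G·J) = 73.65 × 0.278 / (79.6×10⁹ × 7.435×10^-8) = 3.459×10^-3 rad.

0.00346 rad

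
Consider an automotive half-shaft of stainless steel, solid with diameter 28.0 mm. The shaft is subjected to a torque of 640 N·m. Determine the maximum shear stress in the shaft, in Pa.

1.48e8 Pa

J = πd⁴/32 = π(0.0280)⁴/32 = 6.034×10^-8 m⁴.
τ_max = T·r/J = 640.0 × 0.0140 / 6.034×10^-8 = 1.485×10^8 Pa.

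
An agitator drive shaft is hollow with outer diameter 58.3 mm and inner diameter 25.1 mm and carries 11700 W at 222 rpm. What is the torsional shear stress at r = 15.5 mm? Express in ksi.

1.03 ksi

ω = 2π·222/60 = 23.25 rad/s, so T = P/ω = 11700 / 23.25 = 503.3 N·m.
J = π(d_o⁴ − d_i⁴)/32 = π(0.0583⁴ − 0.0251⁴)/32 = 1.095×10^-6 m⁴.
Shear stress varies linearly with radius: τ = T·r/J = 503.3 × 0.0155 / 1.095×10^-6 = 7.123×10^6 Pa.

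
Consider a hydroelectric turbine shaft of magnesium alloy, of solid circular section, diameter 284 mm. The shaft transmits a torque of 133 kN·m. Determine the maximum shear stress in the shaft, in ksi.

4.29 ksi

J = πd⁴/32 = π(0.284)⁴/32 = 6.387×10^-4 m⁴.
τ_max = T·r/J = 133000 × 0.142 / 6.387×10^-4 = 2.957×10^7 Pa.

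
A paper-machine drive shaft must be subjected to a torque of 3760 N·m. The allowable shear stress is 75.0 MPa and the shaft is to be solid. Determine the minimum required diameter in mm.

For a solid shaft τ_max = 16T/(πd³), so d = (16T/(π τ_allow))^(1/3) = (16·3760/(π·7.50×10^7))^(1/3) = 0.06344 m.

63.4 mm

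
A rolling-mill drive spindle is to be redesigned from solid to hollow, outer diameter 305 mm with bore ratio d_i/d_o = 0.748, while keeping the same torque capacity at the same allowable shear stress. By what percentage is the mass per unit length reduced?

43.4 %

Equal τ_max and T ⇒ the solid shaft needs d_s³ = d_o³(1−k⁴), so d_s = 305·(1−0.748⁴)^(1/3) = 269.1 mm.
Area ratio A_h/A_s = d_o²(1−k²)/d_s² = (1−k²)/(1−k⁴)^(2/3) = 0.5658.
Mass saving = 1 − 0.5658 = 43.4 %.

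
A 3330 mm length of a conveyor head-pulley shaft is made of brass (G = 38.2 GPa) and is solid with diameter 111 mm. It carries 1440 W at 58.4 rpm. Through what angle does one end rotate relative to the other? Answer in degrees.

ω = 2π·58.4/60 = 6.116 rad/s, so T = P/ω = 1440 / 6.116 = 235.5 N·m.
J = πd⁴/32 = π(0.111)⁴/32 = 1.490×10^-5 m⁴.
θ = T·L/(G·J) = 235.5 × 3.33 / (38.2×10⁹ × 1.490×10^-5) = 1.377×10^-3 rad.

0.0789°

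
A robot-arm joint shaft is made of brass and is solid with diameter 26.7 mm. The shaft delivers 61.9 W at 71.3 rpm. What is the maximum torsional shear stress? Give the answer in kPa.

ω = 2π·71.3/60 = 7.467 rad/s, so T = P/ω = 61.9 / 7.467 = 8.290 N·m.
J = πd⁴/32 = π(0.0267)⁴/32 = 4.989×10^-8 m⁴.
τ_max = T·r/J = 8.290 × 0.0133 / 4.989×10^-8 = 2.218×10^6 Pa.

2220 kPa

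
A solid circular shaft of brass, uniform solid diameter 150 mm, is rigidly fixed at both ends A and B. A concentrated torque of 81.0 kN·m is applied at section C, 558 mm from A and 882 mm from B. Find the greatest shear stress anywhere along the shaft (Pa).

With uniform GJ and both ends fixed, compatibility θ_AC = θ_CB gives T_A·a = T_B·b, together with T_A + T_B = T₀.
T_A = T₀·b/(a+b) = 81000·882/1440 = 49610 N·m; T_B = 31390 N·m.
τ in each portion: τ_AC = 7.49×10^7 Pa, τ_CB = 4.74×10^7 Pa; maximum is in AC.
τ_max = T_AC·r/J = 49610·0.0750/4.97×10^-5 = 7.487×10^7 Pa.

7.49e7 Pa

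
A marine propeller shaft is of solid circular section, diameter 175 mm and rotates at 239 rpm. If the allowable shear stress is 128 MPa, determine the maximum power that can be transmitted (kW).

3370 kW

J = πd⁴/32 = π(0.175)⁴/32 = 9.208×10^-5 m⁴.
T_max = τ_allow·J/r = 1.28×10^8 × 9.208×10^-5 / 0.0875 = 134700 N·m.
ω = 2π·239/60 = 25.03 rad/s, so P_max = T_max·ω = 3.371×10^6 W.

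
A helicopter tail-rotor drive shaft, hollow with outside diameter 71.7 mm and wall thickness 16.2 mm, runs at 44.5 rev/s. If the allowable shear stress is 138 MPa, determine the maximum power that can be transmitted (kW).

2540 kW

J = π(d_o⁴ − d_i⁴)/32 = π(0.0717⁴ − 0.0393⁴)/32 = 2.360×10^-6 m⁴.
T_max = τ_allow·J/r = 1.38×10^8 × 2.360×10^-6 / 0.0358 = 9086 N·m.
ω = 2π·44.5 = 279.6 rad/s, so P_max = T_max·ω = 2.541×10^6 W.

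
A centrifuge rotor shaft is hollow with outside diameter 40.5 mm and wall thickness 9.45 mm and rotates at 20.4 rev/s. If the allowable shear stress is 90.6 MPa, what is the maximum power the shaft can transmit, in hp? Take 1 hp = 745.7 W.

J = π(d_o⁴ − d_i⁴)/32 = π(0.0405⁴ − 0.0216⁴)/32 = 2.428×10^-7 m⁴.
T_max = τ_allow·J/r = 9.06×10^7 × 2.428×10^-7 / 0.0203 = 1086 N·m.
ω = 2π·20.4 = 128.2 rad/s, so P_max = T_max·ω = 1.392×10^5 W.

187 hp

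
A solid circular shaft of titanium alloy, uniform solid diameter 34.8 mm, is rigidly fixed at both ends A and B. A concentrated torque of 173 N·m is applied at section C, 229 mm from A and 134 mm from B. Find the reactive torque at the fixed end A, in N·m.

With uniform GJ and both ends fixed, compatibility θ_AC = θ_CB gives T_A·a = T_B·b, together with T_A + T_B = T₀.
T_A = T₀·b/(a+b) = 173.0·134/363.0 = 63.86 N·m; T_B = 109.1 N·m.

63.9 N·m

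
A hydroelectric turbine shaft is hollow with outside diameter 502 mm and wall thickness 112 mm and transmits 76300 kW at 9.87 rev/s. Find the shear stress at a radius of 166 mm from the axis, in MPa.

36.2 MPa

ω = 2π·9.87 = 62.02 rad/s, so T = P/ω = 76300×10³ / 62.02 = 1.230e6 N·m.
J = π(d_o⁴ − d_i⁴)/32 = π(0.502⁴ − 0.278⁴)/32 = 5.648×10^-3 m⁴.
Shear stress varies linearly with radius: τ = T·r/J = 1.230e6 × 0.166 / 5.648×10^-3 = 3.616×10^7 Pa.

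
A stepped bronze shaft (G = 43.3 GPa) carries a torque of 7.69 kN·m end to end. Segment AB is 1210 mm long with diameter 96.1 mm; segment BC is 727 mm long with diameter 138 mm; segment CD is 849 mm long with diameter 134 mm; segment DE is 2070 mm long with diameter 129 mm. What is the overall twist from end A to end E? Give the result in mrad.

J_AB = π(0.0961)⁴/32 = 8.37×10^-6 m⁴; J_BC = π(0.138)⁴/32 = 3.56×10^-5 m⁴; J_CD = π(0.134)⁴/32 = 3.17×10^-5 m⁴; J_DE = π(0.129)⁴/32 = 2.72×10^-5 m⁴.
θ = (T/G)·Σ L_i/J_i = (7690/43.3×10⁹)·(1.21/8.37×10^-6 + 0.727/3.56×10^-5 + 0.849/3.17×10^-5 + 2.07/2.72×10^-5) = 0.04758 rad.

47.6 mrad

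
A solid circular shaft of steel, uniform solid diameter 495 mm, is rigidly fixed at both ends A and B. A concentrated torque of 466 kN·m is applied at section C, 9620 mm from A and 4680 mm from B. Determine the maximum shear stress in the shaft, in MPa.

13.2 MPa

With uniform GJ and both ends fixed, compatibility θ_AC = θ_CB gives T_A·a = T_B·b, together with T_A + T_B = T₀.
T_A = T₀·b/(a+b) = 466000·4680/14300 = 152500 N·m; T_B = 313500 N·m.
τ in each portion: τ_AC = 6.40×10^6 Pa, τ_CB = 1.32×10^7 Pa; maximum is in CB.
τ_max = T_CB·r/J = 313500·0.247/5.89×10^-3 = 1.316×10^7 Pa.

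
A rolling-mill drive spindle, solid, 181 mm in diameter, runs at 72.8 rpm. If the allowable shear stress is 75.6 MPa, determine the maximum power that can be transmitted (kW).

J = πd⁴/32 = π(0.181)⁴/32 = 1.054×10^-4 m⁴.
T_max = τ_allow·J/r = 7.56×10^7 × 1.054×10^-4 / 0.0905 = 88020 N·m.
ω = 2π·72.8/60 = 7.624 rad/s, so P_max = T_max·ω = 6.710×10^5 W.

671 kW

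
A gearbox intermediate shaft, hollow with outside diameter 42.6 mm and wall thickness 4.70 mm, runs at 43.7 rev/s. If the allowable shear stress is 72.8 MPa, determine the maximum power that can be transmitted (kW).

191 kW

J = π(d_o⁴ − d_i⁴)/32 = π(0.0426⁴ − 0.0332⁴)/32 = 2.040×10^-7 m⁴.
T_max = τ_allow·J/r = 7.28×10^7 × 2.040×10^-7 / 0.0213 = 697.4 N·m.
ω = 2π·43.7 = 274.6 rad/s, so P_max = T_max·ω = 1.915×10^5 W.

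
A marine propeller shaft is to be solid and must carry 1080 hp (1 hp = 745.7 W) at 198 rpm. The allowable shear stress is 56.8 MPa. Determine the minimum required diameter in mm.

152 mm

ω = 2π·198/60 = 20.73 rad/s, so T = P/ω = 1080×745.7 / 20.73 = 38840 N·m.
For a solid shaft τ_max = 16T/(πd³), so d = (16T/(π τ_allow))^(1/3) = (16·38840/(π·5.68×10^7))^(1/3) = 0.1516 m.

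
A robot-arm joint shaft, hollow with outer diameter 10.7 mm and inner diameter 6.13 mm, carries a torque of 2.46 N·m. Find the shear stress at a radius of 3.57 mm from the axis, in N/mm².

7.65 N/mm²

J = π(d_o⁴ − d_i⁴)/32 = π(0.0107⁴ − 0.00613⁴)/32 = 1.148×10^-9 m⁴.
Shear stress varies linearly with radius: τ = T·r/J = 2.460 × 0.00357 / 1.148×10^-9 = 7.648×10^6 Pa.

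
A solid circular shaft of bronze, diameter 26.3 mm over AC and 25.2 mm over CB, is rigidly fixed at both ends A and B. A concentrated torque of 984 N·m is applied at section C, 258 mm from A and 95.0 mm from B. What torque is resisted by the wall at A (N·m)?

299 N·m

Compatibility: T_A·a/J_AC = T_B·b/J_CB with T_A + T_B = T₀.
J_AC = 4.70×10^-8 m⁴, J_CB = 3.96×10^-8 m⁴, so T_A = T₀·(J_AC/a)/((J_AC/a)+(J_CB/b)) = 299.2 N·m, T_B = 684.8 N·m.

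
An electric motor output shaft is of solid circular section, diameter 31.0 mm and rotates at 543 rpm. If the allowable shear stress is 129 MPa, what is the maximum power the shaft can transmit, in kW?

42.9 kW

J = πd⁴/32 = π(0.0310)⁴/32 = 9.067×10^-8 m⁴.
T_max = τ_allow·J/r = 1.29×10^8 × 9.067×10^-8 / 0.0155 = 754.6 N·m.
ω = 2π·543/60 = 56.86 rad/s, so P_max = T_max·ω = 4.291×10^4 W.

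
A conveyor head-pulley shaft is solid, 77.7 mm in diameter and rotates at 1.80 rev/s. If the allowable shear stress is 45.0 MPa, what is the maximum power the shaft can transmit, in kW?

46.9 kW

J = πd⁴/32 = π(0.0777)⁴/32 = 3.578×10^-6 m⁴.
T_max = τ_allow·J/r = 4.50×10^7 × 3.578×10^-6 / 0.0389 = 4145 N·m.
ω = 2π·1.80 = 11.31 rad/s, so P_max = T_max·ω = 4.688×10^4 W.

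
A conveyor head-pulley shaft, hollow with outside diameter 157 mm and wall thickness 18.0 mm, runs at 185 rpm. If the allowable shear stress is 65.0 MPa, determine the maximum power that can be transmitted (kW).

619 kW

J = π(d_o⁴ − d_i⁴)/32 = π(0.157⁴ − 0.121⁴)/32 = 3.860×10^-5 m⁴.
T_max = τ_allow·J/r = 6.50×10^7 × 3.860×10^-5 / 0.0785 = 31960 N·m.
ω = 2π·185/60 = 19.37 rad/s, so P_max = T_max·ω = 6.193×10^5 W.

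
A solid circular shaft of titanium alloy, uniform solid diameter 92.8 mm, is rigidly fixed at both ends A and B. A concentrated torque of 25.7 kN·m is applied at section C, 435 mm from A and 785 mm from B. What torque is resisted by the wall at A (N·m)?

With uniform GJ and both ends fixed, compatibility θ_AC = θ_CB gives T_A·a = T_B·b, together with T_A + T_B = T₀.
T_A = T₀·b/(a+b) = 25700·785/1220 = 16540 N·m; T_B = 9164 N·m.

16500 N·m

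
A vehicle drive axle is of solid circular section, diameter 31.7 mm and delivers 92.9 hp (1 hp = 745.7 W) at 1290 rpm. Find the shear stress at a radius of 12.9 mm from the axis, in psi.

ω = 2π·1290/60 = 135.1 rad/s, so T = P/ω = 92.9×745.7 / 135.1 = 512.8 N·m.
J = πd⁴/32 = π(0.0317)⁴/32 = 9.914×10^-8 m⁴.
Shear stress varies linearly with radius: τ = T·r/J = 512.8 × 0.0129 / 9.914×10^-8 = 6.673×10^7 Pa.

9680 psi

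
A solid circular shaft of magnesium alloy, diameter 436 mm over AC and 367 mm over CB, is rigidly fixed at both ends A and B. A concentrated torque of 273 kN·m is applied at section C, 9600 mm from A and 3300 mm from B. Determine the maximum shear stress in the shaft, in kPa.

Compatibility: T_A·a/J_AC = T_B·b/J_CB with T_A + T_B = T₀.
J_AC = 3.55×10^-3 m⁴, J_CB = 1.78×10^-3 m⁴, so T_A = T₀·(J_AC/a)/((J_AC/a)+(J_CB/b)) = 111000 N·m, T_B = 162000 N·m.
τ in each portion: τ_AC = 6.82×10^6 Pa, τ_CB = 1.67×10^7 Pa; maximum is in CB.
τ_max = T_CB·r/J = 162000·0.183/1.78×10^-3 = 1.670×10^7 Pa.

16700 kPa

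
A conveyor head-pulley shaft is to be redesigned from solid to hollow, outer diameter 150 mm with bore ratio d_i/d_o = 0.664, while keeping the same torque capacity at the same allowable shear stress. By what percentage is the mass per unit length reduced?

35.4 %

Equal τ_max and T ⇒ the solid shaft needs d_s³ = d_o³(1−k⁴), so d_s = 150·(1−0.664⁴)^(1/3) = 139.6 mm.
Area ratio A_h/A_s = d_o²(1−k²)/d_s² = (1−k²)/(1−k⁴)^(2/3) = 0.6458.
Mass saving = 1 − 0.6458 = 35.4 %.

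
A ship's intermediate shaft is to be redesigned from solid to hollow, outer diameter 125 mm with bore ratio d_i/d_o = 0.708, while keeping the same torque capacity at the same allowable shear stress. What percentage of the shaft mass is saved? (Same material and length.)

39.5 %

Equal τ_max and T ⇒ the solid shaft needs d_s³ = d_o³(1−k⁴), so d_s = 125·(1−0.708⁴)^(1/3) = 113.5 mm.
Area ratio A_h/A_s = d_o²(1−k²)/d_s² = (1−k²)/(1−k⁴)^(2/3) = 0.6049.
Mass saving = 1 − 0.6049 = 39.5 %.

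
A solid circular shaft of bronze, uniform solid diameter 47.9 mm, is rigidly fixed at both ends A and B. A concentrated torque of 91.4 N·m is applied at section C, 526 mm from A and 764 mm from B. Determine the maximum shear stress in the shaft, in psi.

364 psi

With uniform GJ and both ends fixed, compatibility θ_AC = θ_CB gives T_A·a = T_B·b, together with T_A + T_B = T₀.
T_A = T₀·b/(a+b) = 91.40·764/1290 = 54.13 N·m; T_B = 37.27 N·m.
τ in each portion: τ_AC = 2.51×10^6 Pa, τ_CB = 1.73×10^6 Pa; maximum is in AC.
τ_max = T_AC·r/J = 54.13·0.0239/5.17×10^-7 = 2.508×10^6 Pa.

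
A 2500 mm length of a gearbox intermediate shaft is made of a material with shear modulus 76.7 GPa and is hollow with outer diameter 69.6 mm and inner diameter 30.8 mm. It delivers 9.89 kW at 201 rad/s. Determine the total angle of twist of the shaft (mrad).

ω = 201 rad/s, so T = P/ω = 9.89×10³ / 201.0 = 49.20 N·m.
J = π(d_o⁴ − d_i⁴)/32 = π(0.0696⁴ − 0.0308⁴)/32 = 2.215×10^-6 m⁴.
θ = T·L/(G·J) = 49.20 × 2.50 / (76.7×10⁹ × 2.215×10^-6) = 7.239×10^-4 rad.

0.724 mrad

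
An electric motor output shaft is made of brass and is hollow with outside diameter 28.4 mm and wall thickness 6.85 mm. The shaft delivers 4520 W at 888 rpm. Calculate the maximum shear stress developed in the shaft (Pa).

1.16e7 Pa

ω = 2π·888/60 = 92.99 rad/s, so T = P/ω = 4520 / 92.99 = 48.61 N·m.
J = π(d_o⁴ − d_i⁴)/32 = π(0.0284⁴ − 0.0147⁴)/32 = 5.928×10^-8 m⁴.
τ_max = T·r/J = 48.61 × 0.0142 / 5.928×10^-8 = 1.164×10^7 Pa.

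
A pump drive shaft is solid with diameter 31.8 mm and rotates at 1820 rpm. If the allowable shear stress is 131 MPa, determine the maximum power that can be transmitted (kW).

158 kW

J = πd⁴/32 = π(0.0318)⁴/32 = 1.004×10^-7 m⁴.
T_max = τ_allow·J/r = 1.31×10^8 × 1.004×10^-7 / 0.0159 = 827.1 N·m.
ω = 2π·1820/60 = 190.6 rad/s, so P_max = T_max·ω = 1.576×10^5 W.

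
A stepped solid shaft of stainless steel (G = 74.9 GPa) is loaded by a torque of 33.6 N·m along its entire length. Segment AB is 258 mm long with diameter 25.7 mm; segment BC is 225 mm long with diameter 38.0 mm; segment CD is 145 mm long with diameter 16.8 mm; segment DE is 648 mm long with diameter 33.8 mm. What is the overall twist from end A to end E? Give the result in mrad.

13.8 mrad

J_AB = π(0.0257)⁴/32 = 4.28×10^-8 m⁴; J_BC = π(0.0380)⁴/32 = 2.05×10^-7 m⁴; J_CD = π(0.0168)⁴/32 = 7.82×10^-9 m⁴; J_DE = π(0.0338)⁴/32 = 1.28×10^-7 m⁴.
θ = (T/G)·Σ L_i/J_i = (33.60/74.9×10⁹)·(0.258/4.28×10^-8 + 0.225/2.05×10^-7 + 0.145/7.82×10^-9 + 0.648/1.28×10^-7) = 0.01378 rad.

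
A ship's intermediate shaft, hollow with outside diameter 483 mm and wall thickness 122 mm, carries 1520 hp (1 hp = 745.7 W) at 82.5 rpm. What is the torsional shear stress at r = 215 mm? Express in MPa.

ω = 2π·82.5/60 = 8.639 rad/s, so T = P/ω = 1520×745.7 / 8.639 = 131200 N·m.
J = π(d_o⁴ − d_i⁴)/32 = π(0.483⁴ − 0.239⁴)/32 = 5.023×10^-3 m⁴.
Shear stress varies linearly with radius: τ = T·r/J = 131200 × 0.215 / 5.023×10^-3 = 5.616×10^6 Pa.

5.62 MPa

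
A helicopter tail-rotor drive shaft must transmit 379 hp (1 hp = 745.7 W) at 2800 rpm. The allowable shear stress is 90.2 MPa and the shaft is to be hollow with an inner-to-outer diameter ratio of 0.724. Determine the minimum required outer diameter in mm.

ω = 2π·2800/60 = 293.2 rad/s, so T = P/ω = 379×745.7 / 293.2 = 963.9 N·m.
For a hollow shaft with d_i/d_o = 0.724: τ_max = 16T/(π d_o³ (1−k⁴)), so d_o = [16T/(π τ_allow (1−k⁴))]^(1/3) = [16·963.9/(π·9.02×10^7·0.7252)]^(1/3) = 0.04218 m.

42.2 mm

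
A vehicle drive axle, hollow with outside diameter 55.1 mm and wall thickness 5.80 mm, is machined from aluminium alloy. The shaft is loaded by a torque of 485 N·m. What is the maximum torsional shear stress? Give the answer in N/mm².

J = π(d_o⁴ − d_i⁴)/32 = π(0.0551⁴ − 0.0435⁴)/32 = 5.534×10^-7 m⁴.
τ_max = T·r/J = 485.0 × 0.0276 / 5.534×10^-7 = 2.415×10^7 Pa.

24.1 N/mm²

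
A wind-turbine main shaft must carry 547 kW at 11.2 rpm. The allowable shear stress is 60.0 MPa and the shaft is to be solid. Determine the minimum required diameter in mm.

341 mm

ω = 2π·11.2/60 = 1.173 rad/s, so T = P/ω = 547×10³ / 1.173 = 466400 N·m.
For a solid shaft τ_max = 16T/(πd³), so d = (16T/(π τ_allow))^(1/3) = (16·466400/(π·6.00×10^7))^(1/3) = 0.3408 m.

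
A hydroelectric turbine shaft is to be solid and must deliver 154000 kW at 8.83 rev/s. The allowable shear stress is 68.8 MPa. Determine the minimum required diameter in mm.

590 mm

ω = 2π·8.83 = 55.48 rad/s, so T = P/ω = 154000×10³ / 55.48 = 2.776e6 N·m.
For a solid shaft τ_max = 16T/(πd³), so d = (16T/(π τ_allow))^(1/3) = (16·2.776e6/(π·6.88×10^7))^(1/3) = 0.5901 m.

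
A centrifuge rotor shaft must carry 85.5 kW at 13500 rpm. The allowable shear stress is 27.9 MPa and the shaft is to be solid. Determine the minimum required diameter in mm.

22.3 mm

ω = 2π·13500/60 = 1414 rad/s, so T = P/ω = 85.5×10³ / 1414 = 60.48 N·m.
For a solid shaft τ_max = 16T/(πd³), so d = (16T/(π τ_allow))^(1/3) = (16·60.48/(π·2.79×10^7))^(1/3) = 0.02227 m.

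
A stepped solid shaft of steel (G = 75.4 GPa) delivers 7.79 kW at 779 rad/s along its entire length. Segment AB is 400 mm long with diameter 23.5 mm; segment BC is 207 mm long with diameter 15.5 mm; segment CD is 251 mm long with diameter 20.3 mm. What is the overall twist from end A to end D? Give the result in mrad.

8.61 mrad

ω = 779 rad/s, so T = P/ω = 7.79×10³ / 779.0 = 10.00 N·m.
J_AB = π(0.0235)⁴/32 = 2.99×10^-8 m⁴; J_BC = π(0.0155)⁴/32 = 5.67×10^-9 m⁴; J_CD = π(0.0203)⁴/32 = 1.67×10^-8 m⁴.
θ = (T/G)·Σ L_i/J_i = (10.00/75.4×10⁹)·(0.400/2.99×10^-8 + 0.207/5.67×10^-9 + 0.251/1.67×10^-8) = 8.613×10^-3 rad.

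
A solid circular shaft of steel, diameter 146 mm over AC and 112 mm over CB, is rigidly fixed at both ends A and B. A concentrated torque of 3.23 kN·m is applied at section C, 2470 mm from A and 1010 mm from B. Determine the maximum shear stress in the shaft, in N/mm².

5.37 N/mm²

Compatibility: T_A·a/J_AC = T_B·b/J_CB with T_A + T_B = T₀.
J_AC = 4.46×10^-5 m⁴, J_CB = 1.54×10^-5 m⁴, so T_A = T₀·(J_AC/a)/((J_AC/a)+(J_CB/b)) = 1749 N·m, T_B = 1481 N·m.
τ in each portion: τ_AC = 2.86×10^6 Pa, τ_CB = 5.37×10^6 Pa; maximum is in CB.
τ_max = T_CB·r/J = 1481·0.0560/1.54×10^-5 = 5.369×10^6 Pa.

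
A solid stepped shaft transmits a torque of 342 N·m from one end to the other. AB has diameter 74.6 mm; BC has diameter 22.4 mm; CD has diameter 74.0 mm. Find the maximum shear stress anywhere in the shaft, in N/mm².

155 N/mm²

Under the same torque, τ_max = 16T/(πd³) is largest where d is smallest — segment BC (d = 22.4 mm).
τ_max = 16·342.0/(π·(0.0224)³) = 1.550×10^8 Pa.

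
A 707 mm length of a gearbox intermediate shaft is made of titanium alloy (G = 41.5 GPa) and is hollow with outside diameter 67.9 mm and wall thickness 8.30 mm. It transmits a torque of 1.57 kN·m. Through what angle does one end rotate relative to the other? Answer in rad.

0.0190 rad

J = π(d_o⁴ − d_i⁴)/32 = π(0.0679⁴ − 0.0513⁴)/32 = 1.407×10^-6 m⁴.
θ = T·L/(G·J) = 1570 × 0.707 / (41.5×10⁹ × 1.407×10^-6) = 0.01901 rad.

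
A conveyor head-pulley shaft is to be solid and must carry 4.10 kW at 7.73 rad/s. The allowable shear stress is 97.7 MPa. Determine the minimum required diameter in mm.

ω = 7.73 rad/s, so T = P/ω = 4.10×10³ / 7.730 = 530.4 N·m.
For a solid shaft τ_max = 16T/(πd³), so d = (16T/(π τ_allow))^(1/3) = (16·530.4/(π·9.77×10^7))^(1/3) = 0.03024 m.

30.2 mm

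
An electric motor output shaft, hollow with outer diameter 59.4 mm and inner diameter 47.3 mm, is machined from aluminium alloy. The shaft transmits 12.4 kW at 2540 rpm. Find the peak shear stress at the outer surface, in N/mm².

1.89 N/mm²

ω = 2π·2540/60 = 266.0 rad/s, so T = P/ω = 12.4×10³ / 266.0 = 46.62 N·m.
J = π(d_o⁴ − d_i⁴)/32 = π(0.0594⁴ − 0.0473⁴)/32 = 7.308×10^-7 m⁴.
τ_max = T·r/J = 46.62 × 0.0297 / 7.308×10^-7 = 1.895×10^6 Pa.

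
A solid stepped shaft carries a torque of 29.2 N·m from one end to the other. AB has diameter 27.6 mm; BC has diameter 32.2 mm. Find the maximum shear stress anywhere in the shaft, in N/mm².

7.07 N/mm²

Under the same torque, τ_max = 16T/(πd³) is largest where d is smallest — segment AB (d = 27.6 mm).
τ_max = 16·29.20/(π·(0.0276)³) = 7.073×10^6 Pa.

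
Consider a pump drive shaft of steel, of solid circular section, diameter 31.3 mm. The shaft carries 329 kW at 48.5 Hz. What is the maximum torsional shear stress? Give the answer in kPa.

ω = 2π·48.5 = 304.7 rad/s, so T = P/ω = 329×10³ / 304.7 = 1080 N·m.
J = πd⁴/32 = π(0.0313)⁴/32 = 9.423×10^-8 m⁴.
τ_max = T·r/J = 1080 × 0.0157 / 9.423×10^-8 = 1.793×10^8 Pa.

179000 kPa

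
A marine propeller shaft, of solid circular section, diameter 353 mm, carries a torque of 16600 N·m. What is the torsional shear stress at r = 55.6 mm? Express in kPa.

J = πd⁴/32 = π(0.353)⁴/32 = 1.524×10^-3 m⁴.
Shear stress varies linearly with radius: τ = T·r/J = 16600 × 0.0556 / 1.524×10^-3 = 6.055×10^5 Pa.

605 kPa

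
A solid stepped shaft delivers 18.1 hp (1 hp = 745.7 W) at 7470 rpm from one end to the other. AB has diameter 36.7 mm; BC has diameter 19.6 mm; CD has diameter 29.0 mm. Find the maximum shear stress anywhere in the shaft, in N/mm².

ω = 2π·7470/60 = 782.3 rad/s, so T = P/ω = 18.1×745.7 / 782.3 = 17.25 N·m.
Under the same torque, τ_max = 16T/(πd³) is largest where d is smallest — segment BC (d = 19.6 mm).
τ_max = 16·17.25/(π·(0.0196)³) = 1.167×10^7 Pa.

11.7 N/mm²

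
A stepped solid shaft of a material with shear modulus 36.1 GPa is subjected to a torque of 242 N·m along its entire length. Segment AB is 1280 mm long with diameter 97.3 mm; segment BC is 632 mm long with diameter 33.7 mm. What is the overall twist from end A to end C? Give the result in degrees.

J_AB = π(0.0973)⁴/32 = 8.80×10^-6 m⁴; J_BC = π(0.0337)⁴/32 = 1.27×10^-7 m⁴.
θ = (T/G)·Σ L_i/J_i = (242.0/36.1×10⁹)·(1.28/8.80×10^-6 + 0.632/1.27×10^-7) = 0.03443 rad.

1.97°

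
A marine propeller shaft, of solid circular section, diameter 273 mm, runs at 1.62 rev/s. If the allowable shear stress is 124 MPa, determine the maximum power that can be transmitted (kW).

J = πd⁴/32 = π(0.273)⁴/32 = 5.453×10^-4 m⁴.
T_max = τ_allow·J/r = 1.24×10^8 × 5.453×10^-4 / 0.137 = 495400 N·m.
ω = 2π·1.62 = 10.18 rad/s, so P_max = T_max·ω = 5.042×10^6 W.

5040 kW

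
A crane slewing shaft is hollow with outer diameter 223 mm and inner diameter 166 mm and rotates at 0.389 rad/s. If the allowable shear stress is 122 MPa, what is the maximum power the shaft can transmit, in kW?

71.6 kW

J = π(d_o⁴ − d_i⁴)/32 = π(0.223⁴ − 0.166⁴)/32 = 1.682×10^-4 m⁴.
T_max = τ_allow·J/r = 1.22×10^8 × 1.682×10^-4 / 0.112 = 184100 N·m.
ω = 0.389 rad/s, so P_max = T_max·ω = 7.161×10^4 W.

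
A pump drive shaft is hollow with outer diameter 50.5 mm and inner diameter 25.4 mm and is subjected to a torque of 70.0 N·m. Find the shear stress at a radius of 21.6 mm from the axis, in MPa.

J = π(d_o⁴ − d_i⁴)/32 = π(0.0505⁴ − 0.0254⁴)/32 = 5.976×10^-7 m⁴.
Shear stress varies linearly with radius: τ = T·r/J = 70.00 × 0.0216 / 5.976×10^-7 = 2.530×10^6 Pa.

2.53 MPa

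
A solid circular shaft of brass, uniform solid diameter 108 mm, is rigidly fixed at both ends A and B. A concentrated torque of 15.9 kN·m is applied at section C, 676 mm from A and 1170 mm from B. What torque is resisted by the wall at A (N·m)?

10100 N·m

With uniform GJ and both ends fixed, compatibility θ_AC = θ_CB gives T_A·a = T_B·b, together with T_A + T_B = T₀.
T_A = T₀·b/(a+b) = 15900·1170/1846 = 10080 N·m; T_B = 5823 N·m.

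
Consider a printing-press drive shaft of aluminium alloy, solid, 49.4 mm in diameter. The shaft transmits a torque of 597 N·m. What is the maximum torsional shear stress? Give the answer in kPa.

J = πd⁴/32 = π(0.0494)⁴/32 = 5.847×10^-7 m⁴.
τ_max = T·r/J = 597.0 × 0.0247 / 5.847×10^-7 = 2.522×10^7 Pa.

25200 kPa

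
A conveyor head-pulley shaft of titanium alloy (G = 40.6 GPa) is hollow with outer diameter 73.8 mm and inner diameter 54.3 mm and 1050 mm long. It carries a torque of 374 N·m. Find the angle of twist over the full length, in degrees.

J = π(d_o⁴ − d_i⁴)/32 = π(0.0738⁴ − 0.0543⁴)/32 = 2.059×10^-6 m⁴.
θ = T·L/(G·J) = 374.0 × 1.05 / (40.6×10⁹ × 2.059×10^-6) = 4.698×10^-3 rad.

0.269°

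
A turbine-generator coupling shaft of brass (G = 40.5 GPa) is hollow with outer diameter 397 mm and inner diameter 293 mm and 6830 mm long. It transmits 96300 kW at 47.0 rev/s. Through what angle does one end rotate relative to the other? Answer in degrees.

ω = 2π·47.0 = 295.3 rad/s, so T = P/ω = 96300×10³ / 295.3 = 326100 N·m.
J = π(d_o⁴ − d_i⁴)/32 = π(0.397⁴ − 0.293⁴)/32 = 1.715×10^-3 m⁴.
θ = T·L/(G·J) = 326100 × 6.83 / (40.5×10⁹ × 1.715×10^-3) = 0.03206 rad.

1.84°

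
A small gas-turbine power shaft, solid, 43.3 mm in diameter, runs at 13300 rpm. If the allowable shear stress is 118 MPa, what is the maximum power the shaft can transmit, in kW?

J = πd⁴/32 = π(0.0433)⁴/32 = 3.451×10^-7 m⁴.
T_max = τ_allow·J/r = 1.18×10^8 × 3.451×10^-7 / 0.0216 = 1881 N·m.
ω = 2π·13300/60 = 1393 rad/s, so P_max = T_max·ω = 2.620×10^6 W.

2620 kW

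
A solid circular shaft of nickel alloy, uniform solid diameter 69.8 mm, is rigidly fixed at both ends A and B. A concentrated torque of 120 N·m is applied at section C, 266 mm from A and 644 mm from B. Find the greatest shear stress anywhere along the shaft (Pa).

With uniform GJ and both ends fixed, compatibility θ_AC = θ_CB gives T_A·a = T_B·b, together with T_A + T_B = T₀.
T_A = T₀·b/(a+b) = 120.0·644/910.0 = 84.92 N·m; T_B = 35.08 N·m.
τ in each portion: τ_AC = 1.27×10^6 Pa, τ_CB = 5.25×10^5 Pa; maximum is in AC.
τ_max = T_AC·r/J = 84.92·0.0349/2.33×10^-6 = 1.272×10^6 Pa.

1.27e6 Pa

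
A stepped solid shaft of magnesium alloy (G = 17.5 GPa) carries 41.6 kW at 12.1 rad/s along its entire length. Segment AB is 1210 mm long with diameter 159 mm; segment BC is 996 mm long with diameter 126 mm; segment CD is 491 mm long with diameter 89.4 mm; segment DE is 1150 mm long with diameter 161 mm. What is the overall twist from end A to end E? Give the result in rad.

ω = 12.1 rad/s, so T = P/ω = 41.6×10³ / 12.10 = 3438 N·m.
J_AB = π(0.159)⁴/32 = 6.27×10^-5 m⁴; J_BC = π(0.126)⁴/32 = 2.47×10^-5 m⁴; J_CD = π(0.0894)⁴/32 = 6.27×10^-6 m⁴; J_DE = π(0.161)⁴/32 = 6.60×10^-5 m⁴.
θ = (T/G)·Σ L_i/J_i = (3438/17.5×10⁹)·(1.21/6.27×10^-5 + 0.996/2.47×10^-5 + 0.491/6.27×10^-6 + 1.15/6.60×10^-5) = 0.03050 rad.

0.0305 rad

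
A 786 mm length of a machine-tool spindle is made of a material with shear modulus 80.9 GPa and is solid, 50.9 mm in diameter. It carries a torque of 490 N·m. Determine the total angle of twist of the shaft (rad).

0.00722 rad

J = πd⁴/32 = π(0.0509)⁴/32 = 6.590×10^-7 m⁴.
θ = T·L/(G·J) = 490.0 × 0.786 / (80.9×10⁹ × 6.590×10^-7) = 7.224×10^-3 rad.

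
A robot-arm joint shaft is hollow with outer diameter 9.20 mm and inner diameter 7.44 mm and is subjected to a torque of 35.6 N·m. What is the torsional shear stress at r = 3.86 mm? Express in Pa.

J = π(d_o⁴ − d_i⁴)/32 = π(0.00920⁴ − 0.00744⁴)/32 = 4.025×10^-10 m⁴.
Shear stress varies linearly with radius: τ = T·r/J = 35.60 × 0.00386 / 4.025×10^-10 = 3.414×10^8 Pa.

3.41e8 Pa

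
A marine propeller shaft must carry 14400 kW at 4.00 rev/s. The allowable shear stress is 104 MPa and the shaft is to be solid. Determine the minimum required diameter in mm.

304 mm

ω = 2π·4.00 = 25.13 rad/s, so T = P/ω = 14400×10³ / 25.13 = 573000 N·m.
For a solid shaft τ_max = 16T/(πd³), so d = (16T/(π τ_allow))^(1/3) = (16·573000/(π·1.04×10^8))^(1/3) = 0.3039 m.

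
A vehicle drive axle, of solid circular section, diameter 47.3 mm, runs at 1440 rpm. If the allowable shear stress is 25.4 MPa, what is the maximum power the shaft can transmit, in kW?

J = πd⁴/32 = π(0.0473)⁴/32 = 4.914×10^-7 m⁴.
T_max = τ_allow·J/r = 2.54×10^7 × 4.914×10^-7 / 0.0236 = 527.8 N·m.
ω = 2π·1440/60 = 150.8 rad/s, so P_max = T_max·ω = 7.959×10^4 W.

79.6 kW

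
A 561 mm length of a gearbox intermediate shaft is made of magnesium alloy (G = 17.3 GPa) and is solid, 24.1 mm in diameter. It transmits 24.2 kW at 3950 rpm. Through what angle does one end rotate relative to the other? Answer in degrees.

3.28°

ω = 2π·3950/60 = 413.6 rad/s, so T = P/ω = 24.2×10³ / 413.6 = 58.50 N·m.
J = πd⁴/32 = π(0.0241)⁴/32 = 3.312×10^-8 m⁴.
θ = T·L/(G·J) = 58.50 × 0.561 / (17.3×10⁹ × 3.312×10^-8) = 0.05728 rad.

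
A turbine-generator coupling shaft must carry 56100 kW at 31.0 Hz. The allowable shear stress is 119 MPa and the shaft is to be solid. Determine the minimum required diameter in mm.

ω = 2π·31.0 = 194.8 rad/s, so T = P/ω = 56100×10³ / 194.8 = 288000 N·m.
For a solid shaft τ_max = 16T/(πd³), so d = (16T/(π τ_allow))^(1/3) = (16·288000/(π·1.19×10^8))^(1/3) = 0.2310 m.

231 mm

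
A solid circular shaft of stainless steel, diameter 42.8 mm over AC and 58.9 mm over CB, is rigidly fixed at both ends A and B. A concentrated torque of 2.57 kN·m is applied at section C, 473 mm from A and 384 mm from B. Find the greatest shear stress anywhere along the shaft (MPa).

Compatibility: T_A·a/J_AC = T_B·b/J_CB with T_A + T_B = T₀.
J_AC = 3.29×10^-7 m⁴, J_CB = 1.18×10^-6 m⁴, so T_A = T₀·(J_AC/a)/((J_AC/a)+(J_CB/b)) = 474.4 N·m, T_B = 2096 N·m.
τ in each portion: τ_AC = 3.08×10^7 Pa, τ_CB = 5.22×10^7 Pa; maximum is in CB.
τ_max = T_CB·r/J = 2096·0.0295/1.18×10^-6 = 5.223×10^7 Pa.

52.2 MPa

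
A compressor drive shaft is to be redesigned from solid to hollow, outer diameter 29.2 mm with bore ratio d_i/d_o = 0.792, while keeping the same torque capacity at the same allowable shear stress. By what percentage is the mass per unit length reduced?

Equal τ_max and T ⇒ the solid shaft needs d_s³ = d_o³(1−k⁴), so d_s = 29.2·(1−0.792⁴)^(1/3) = 24.72 mm.
Area ratio A_h/A_s = d_o²(1−k²)/d_s² = (1−k²)/(1−k⁴)^(2/3) = 0.5202.
Mass saving = 1 − 0.5202 = 48.0 %.

48.0 %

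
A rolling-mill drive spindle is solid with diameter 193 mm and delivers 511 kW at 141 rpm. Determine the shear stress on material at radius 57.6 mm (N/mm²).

14.6 N/mm²

ω = 2π·141/60 = 14.77 rad/s, so T = P/ω = 511×10³ / 14.77 = 34610 N·m.
J = πd⁴/32 = π(0.193)⁴/32 = 1.362×10^-4 m⁴.
Shear stress varies linearly with radius: τ = T·r/J = 34610 × 0.0576 / 1.362×10^-4 = 1.463×10^7 Pa.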